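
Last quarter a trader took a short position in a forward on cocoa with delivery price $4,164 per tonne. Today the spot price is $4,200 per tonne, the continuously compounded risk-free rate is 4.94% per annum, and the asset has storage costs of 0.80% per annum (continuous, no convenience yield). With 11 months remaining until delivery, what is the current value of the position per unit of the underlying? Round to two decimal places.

Current fair forward for the remaining 11 months: F = S·e^((r + u)·T), (r + u) = 0.0494 + 0.0080 = 0.0574
F = 4200 · e^(0.0574 × 11/12) = 4200 × 1.05402552 = 4426.9072
Value of long forward = (F − K)·e^(−rT) = (4426.9072 − 4164) · e^(−0.0494·11/12)
= 262.9072 × 0.95572665 = 251.27
Short position value = −(long value) = -$251.27

-$251.27 per tonne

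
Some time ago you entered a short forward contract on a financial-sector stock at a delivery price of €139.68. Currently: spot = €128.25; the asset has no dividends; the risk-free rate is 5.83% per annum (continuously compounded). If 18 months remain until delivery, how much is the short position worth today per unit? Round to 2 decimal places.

Current fair forward for the remaining 18 months: F = S·e^(r·T), r = 0.0583
F = 128.25 · e^(0.0583 × 18/12) = 128.25 × 1.091388 = 139.9705
Value of long forward = (F − K)·e^(−rT) = (139.9705 − 139.68) · e^(−0.0583·18/12)
= 0.2905 × 0.916265 = 0.27
Short position value = −(long value) = -€0.27

-€0.27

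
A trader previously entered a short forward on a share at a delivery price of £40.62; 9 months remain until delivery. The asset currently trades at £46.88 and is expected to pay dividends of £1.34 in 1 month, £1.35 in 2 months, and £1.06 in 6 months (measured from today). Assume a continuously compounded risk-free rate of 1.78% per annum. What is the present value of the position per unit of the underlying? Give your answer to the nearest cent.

PV(remaining dividends) I = 1.34·e^(−0.0178·1/12) + 1.35·e^(−0.0178·2/12) + 1.06·e^(−0.0178·6/12) = 3.7346
Current forward F = (S − I)·e^(rT) = (46.88 − 3.7346)·e^(0.0178·9/12) = 43.1454 × 1.013440 = 43.7253
Value (long) = (F − K)·e^(−rT) = (43.7253 − 40.62) × 0.986739 = 3.0641
Short position value = −(long value) = -£3.06

-£3.06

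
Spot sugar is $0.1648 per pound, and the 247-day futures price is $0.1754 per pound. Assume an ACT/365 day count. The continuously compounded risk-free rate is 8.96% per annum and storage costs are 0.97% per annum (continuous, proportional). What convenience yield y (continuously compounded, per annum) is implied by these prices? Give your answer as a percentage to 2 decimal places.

F = S·e^((r+u−y)T) ⇒ (r+u−y) = ln(F/S)/T
ln(0.1754/0.1648) = 0.062336; /T ⇒ 0.092116
y = r + u − ln(F/S)/T = 0.0896 + 0.0097 − 0.092116 = 0.007184
y = 0.72%

0.72%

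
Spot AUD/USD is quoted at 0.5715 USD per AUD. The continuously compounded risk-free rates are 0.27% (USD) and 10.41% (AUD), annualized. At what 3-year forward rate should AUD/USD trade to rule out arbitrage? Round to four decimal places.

0.4216

F = S·e^((r_USD − r_AUD)T) = 0.5715 · e^((0.0027 − 0.1041) × 3)
= 0.5715 · e^-0.304200 = 0.5715 × 0.737713
F = 0.4216 USD per AUD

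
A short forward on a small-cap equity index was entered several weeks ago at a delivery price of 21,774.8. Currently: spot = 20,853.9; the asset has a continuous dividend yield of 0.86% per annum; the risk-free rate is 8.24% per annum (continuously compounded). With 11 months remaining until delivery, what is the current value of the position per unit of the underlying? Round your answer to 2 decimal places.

-499.49

Current fair forward for the remaining 11 months: F = S·e^((r − q)·T), (r − q) = 0.0824 − 0.0086 = 0.0738
F = 20853.9 · e^(0.0738 × 11/12) = 20853.9 × 1.06999075 = 22313.4801
Value of long forward = (F − K)·e^(−rT) = (22313.4801 − 21774.8) · e^(−0.0824·11/12)
= 538.6801 × 0.92724882 = 499.49
Short position value = −(long value) = -499.49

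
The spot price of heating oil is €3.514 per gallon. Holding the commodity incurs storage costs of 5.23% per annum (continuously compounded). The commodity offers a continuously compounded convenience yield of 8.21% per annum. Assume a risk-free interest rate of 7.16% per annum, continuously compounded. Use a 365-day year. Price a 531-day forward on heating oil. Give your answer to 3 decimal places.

Net carry = r + u − y = 0.0716 + 0.0523 − 0.0821 = 0.0418
F = S·e^((r+u−y)T) = 3.514 · e^(0.0418 × 531/365) = 3.514 · e^0.060810
= 3.514 × 1.062697 = €3.734 per gallon

€3.734 per gallon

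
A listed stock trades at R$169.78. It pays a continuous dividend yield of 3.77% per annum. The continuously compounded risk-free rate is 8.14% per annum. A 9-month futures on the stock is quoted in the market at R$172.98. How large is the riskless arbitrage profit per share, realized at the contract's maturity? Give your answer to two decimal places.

R$2.46 per share

Fair futures: F* = S·e^(carry·T), with carry = (r − q) = 0.0814 − 0.0377 = 0.0437
F* = 169.78 · e^(0.0437 × 9/12) = 169.78 · e^0.032775 = 169.78 × 1.033318 = R$175.4367
Market R$172.98 < fair R$175.4367: forward underpriced → reverse cash-and-carry (short spot, go long the forward).
At maturity, profit = |F_mkt − F*| = |172.98 − 175.4367| = R$2.46 per share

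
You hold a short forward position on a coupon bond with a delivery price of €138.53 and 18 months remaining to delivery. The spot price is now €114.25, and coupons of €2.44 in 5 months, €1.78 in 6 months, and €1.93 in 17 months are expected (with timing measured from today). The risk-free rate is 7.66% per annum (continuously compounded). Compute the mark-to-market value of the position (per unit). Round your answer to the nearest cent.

PV(remaining coupons) I = 2.44·e^(−0.0766·5/12) + 1.78·e^(−0.0766·6/12) + 1.93·e^(−0.0766·17/12) = 5.8080
Current forward F = (S − I)·e^(rT) = (114.25 − 5.8080)·e^(0.0766·18/12) = 108.4420 × 1.121761 = 121.6460
Value (long) = (F − K)·e^(−rT) = (121.6460 − 138.53) × 0.891455 = -15.0513
Short position value = −(long value) = €15.05

€15.05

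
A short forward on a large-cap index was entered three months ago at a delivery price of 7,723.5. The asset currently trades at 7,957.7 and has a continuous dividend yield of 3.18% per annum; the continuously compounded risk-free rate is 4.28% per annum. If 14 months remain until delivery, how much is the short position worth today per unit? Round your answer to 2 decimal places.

-320.57

Current fair forward for the remaining 14 months: F = S·e^((r − q)·T), (r − q) = 0.0428 − 0.0318 = 0.0110
F = 7957.7 · e^(0.0110 × 14/12) = 7957.7 × 1.01291603 = 8060.4819
Value of long forward = (F − K)·e^(−rT) = (8060.4819 − 7723.5) · e^(−0.0428·14/12)
= 336.9819 × 0.95129284 = 320.57
Short position value = −(long value) = -320.57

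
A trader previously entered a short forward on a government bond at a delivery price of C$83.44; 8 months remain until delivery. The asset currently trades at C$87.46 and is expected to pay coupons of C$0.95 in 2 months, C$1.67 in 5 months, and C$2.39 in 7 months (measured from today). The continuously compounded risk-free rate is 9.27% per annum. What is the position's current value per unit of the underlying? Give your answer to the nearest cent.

PV(remaining coupons) I = 0.95·e^(−0.0927·2/12) + 1.67·e^(−0.0927·5/12) + 2.39·e^(−0.0927·7/12) = 4.8064
Current forward F = (S − I)·e^(rT) = (87.46 − 4.8064)·e^(0.0927·8/12) = 82.6536 × 1.063750 = 87.9228
Value (long) = (F − K)·e^(−rT) = (87.9228 − 83.44) × 0.940071 = 4.2142
Short position value = −(long value) = -C$4.21

-C$4.21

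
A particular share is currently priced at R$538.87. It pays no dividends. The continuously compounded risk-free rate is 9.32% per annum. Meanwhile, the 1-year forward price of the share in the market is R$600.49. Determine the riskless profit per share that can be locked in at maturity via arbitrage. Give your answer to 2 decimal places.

Fair forward: F* = S·e^(carry·T), with carry = r = 0.0932
F* = 538.87 · e^(0.0932 × 1) = 538.87 · e^0.093200 = 538.87 × 1.097681 = R$591.5074
Market R$600.49 > fair R$591.5074: forward overpriced → cash-and-carry (buy spot, short the forward).
At maturity, profit = |F_mkt − F*| = |600.49 − 591.5074| = R$8.98 per share

R$8.98 per share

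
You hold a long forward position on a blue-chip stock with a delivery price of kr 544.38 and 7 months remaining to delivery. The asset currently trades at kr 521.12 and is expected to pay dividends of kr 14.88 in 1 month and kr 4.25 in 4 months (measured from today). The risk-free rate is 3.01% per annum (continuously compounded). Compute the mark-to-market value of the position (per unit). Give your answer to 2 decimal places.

-kr 32.84

PV(remaining dividends) I = 14.88·e^(−0.0301·1/12) + 4.25·e^(−0.0301·4/12) = 19.0503
Current forward F = (S − I)·e^(rT) = (521.12 − 19.0503)·e^(0.0301·7/12) = 502.0697 × 1.017713 = 510.9629
Value (long) = (F − K)·e^(−rT) = (510.9629 − 544.38) × 0.982595 = -32.8355
Value = -kr 32.84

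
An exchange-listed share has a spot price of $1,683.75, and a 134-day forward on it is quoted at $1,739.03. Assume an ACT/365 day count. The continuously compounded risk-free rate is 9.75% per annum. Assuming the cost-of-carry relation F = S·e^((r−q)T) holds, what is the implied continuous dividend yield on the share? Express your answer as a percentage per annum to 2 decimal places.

0.95%

From F = S·e^((r−q)T): (r − q) = ln(F/S)/T
ln(1739.03/1683.75) = ln(1.032831) = 0.032304
(r − q) = 0.032304 / (134/365) = 0.087992
q = r − ln(F/S)/T = 0.0975 − 0.087992 = 0.009508
q = 0.95%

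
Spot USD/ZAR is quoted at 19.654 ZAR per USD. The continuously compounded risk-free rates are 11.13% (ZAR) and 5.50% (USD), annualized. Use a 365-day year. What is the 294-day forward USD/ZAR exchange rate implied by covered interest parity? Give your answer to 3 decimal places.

F = S·e^((r_ZAR − r_USD)T) = 19.654 · e^((0.1113 − 0.0550) × 294/365)
= 19.654 · e^0.045348 = 19.654 × 1.046392
F = 20.566 ZAR per USD

20.566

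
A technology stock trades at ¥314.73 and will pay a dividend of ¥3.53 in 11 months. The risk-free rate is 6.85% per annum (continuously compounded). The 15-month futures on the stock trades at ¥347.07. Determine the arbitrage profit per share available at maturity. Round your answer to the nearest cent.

¥7.82 per share

PV(dividends) I = 3.53·e^(−0.0685·11/12) = 3.3152
Fair futures F* = (S − I)·e^(rT) = (314.73 − 3.3152)·e^0.085625 = 311.4148 × 1.089398 = 339.2547
Market ¥347.07 > fair 339.2547: forward overpriced → cash-and-carry (borrow at r, buy the stock and collect the dividends, short the forward).
Profit at T = |F_mkt − F*| = |347.07 − 339.2547| = ¥7.82 per share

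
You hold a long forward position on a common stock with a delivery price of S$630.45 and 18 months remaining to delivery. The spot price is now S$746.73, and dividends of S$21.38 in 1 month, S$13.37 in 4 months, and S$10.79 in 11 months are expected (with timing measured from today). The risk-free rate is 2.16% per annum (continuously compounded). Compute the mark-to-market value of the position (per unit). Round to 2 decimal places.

S$91.19

PV(remaining dividends) I = 21.38·e^(−0.0216·1/12) + 13.37·e^(−0.0216·4/12) + 10.79·e^(−0.0216·11/12) = 45.1941
Current forward F = (S − I)·e^(rT) = (746.73 − 45.1941)·e^(0.0216·18/12) = 701.5359 × 1.032931 = 724.6382
Value (long) = (F − K)·e^(−rT) = (724.6382 − 630.45) × 0.968119 = 91.1854
Value = S$91.19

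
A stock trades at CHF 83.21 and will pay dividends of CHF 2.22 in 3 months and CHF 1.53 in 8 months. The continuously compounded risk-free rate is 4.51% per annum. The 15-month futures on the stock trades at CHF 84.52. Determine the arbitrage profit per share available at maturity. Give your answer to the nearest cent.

PV(dividends) I = 2.22·e^(−0.0451·3/12) + 1.53·e^(−0.0451·8/12) = 3.6798
Fair futures F* = (S − I)·e^(rT) = (83.21 − 3.6798)·e^0.056375 = 79.5302 × 1.057994 = 84.1425
Market CHF 84.52 > fair 84.1425: forward overpriced → cash-and-carry (borrow at r, buy the stock and collect the dividends, short the forward).
Profit at T = |F_mkt − F*| = |84.52 − 84.1425| = CHF 0.38 per share

CHF 0.38 per share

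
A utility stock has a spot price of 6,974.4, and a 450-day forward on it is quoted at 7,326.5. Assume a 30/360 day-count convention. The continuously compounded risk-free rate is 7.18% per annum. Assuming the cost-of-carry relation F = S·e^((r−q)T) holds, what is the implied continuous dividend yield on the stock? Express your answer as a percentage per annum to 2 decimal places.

3.24%

From F = S·e^((r−q)T): (r − q) = ln(F/S)/T
ln(7326.5/6974.4) = ln(1.050485) = 0.049252
(r − q) = 0.049252 / (450/360) = 0.039402
q = r − ln(F/S)/T = 0.0718 − 0.039402 = 0.032398
q = 3.24%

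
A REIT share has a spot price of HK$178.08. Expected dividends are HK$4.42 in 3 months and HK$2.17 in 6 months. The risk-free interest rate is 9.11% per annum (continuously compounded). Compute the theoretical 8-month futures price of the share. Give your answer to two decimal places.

HK$182.44

PV(dividends) I = 4.42·e^(−0.0911·3/12) + 2.17·e^(−0.0911·6/12)
I = 4.3205 + 2.0734 = 6.3939
F = (S − I)·e^(rT) = (178.08 − 6.3939) · e^(0.0911·8/12)
= 171.6861 · e^0.060733 = 171.6861 × 1.062615 = HK$182.44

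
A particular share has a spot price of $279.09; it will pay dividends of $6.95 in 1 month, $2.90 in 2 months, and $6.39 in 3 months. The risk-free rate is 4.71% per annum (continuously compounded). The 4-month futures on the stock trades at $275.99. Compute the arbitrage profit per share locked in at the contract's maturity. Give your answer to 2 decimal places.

$8.85 per share

PV(dividends) I = 6.95·e^(−0.0471·1/12) + 2.90·e^(−0.0471·2/12) + 6.39·e^(−0.0471·3/12) = 16.1153
Fair futures F* = (S − I)·e^(rT) = (279.09 − 16.1153)·e^0.015700 = 262.9747 × 1.015824 = 267.1360
Market $275.99 > fair 267.1360: forward overpriced → cash-and-carry (borrow at r, buy the stock and collect the dividends, short the forward).
Profit at T = |F_mkt − F*| = |275.99 − 267.1360| = $8.85 per share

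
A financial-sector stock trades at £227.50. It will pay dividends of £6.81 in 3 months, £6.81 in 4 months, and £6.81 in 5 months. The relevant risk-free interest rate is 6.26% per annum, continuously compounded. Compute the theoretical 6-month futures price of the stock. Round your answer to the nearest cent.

£214.09

PV(dividends) I = 6.81·e^(−0.0626·3/12) + 6.81·e^(−0.0626·4/12) + 6.81·e^(−0.0626·5/12)
I = 6.7043 + 6.6694 + 6.6347 = 20.0084
F = (S − I)·e^(rT) = (227.50 − 20.0084) · e^(0.0626·6/12)
= 207.4916 · e^0.031300 = 207.4916 × 1.031795 = £214.09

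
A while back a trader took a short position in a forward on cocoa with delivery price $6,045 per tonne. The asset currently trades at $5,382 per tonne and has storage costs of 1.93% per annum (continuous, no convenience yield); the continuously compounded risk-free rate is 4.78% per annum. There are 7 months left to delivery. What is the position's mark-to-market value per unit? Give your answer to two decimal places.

$435.84 per tonne

Current fair forward for the remaining 7 months: F = S·e^((r + u)·T), (r + u) = 0.0478 + 0.0193 = 0.0671
F = 5382 · e^(0.0671 × 7/12) = 5382 × 1.03991779 = 5596.8375
Value of long forward = (F − K)·e^(−rT) = (5596.8375 − 6045) · e^(−0.0478·7/12)
= -448.1625 × 0.97250182 = -435.84
Short position value = −(long value) = $435.84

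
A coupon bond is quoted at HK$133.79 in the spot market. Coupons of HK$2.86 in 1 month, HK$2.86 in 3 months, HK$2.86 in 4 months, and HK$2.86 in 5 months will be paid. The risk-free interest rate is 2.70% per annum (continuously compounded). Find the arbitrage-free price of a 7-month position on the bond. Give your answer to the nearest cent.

HK$124.38

PV(coupons) I = 2.86·e^(−0.0270·1/12) + 2.86·e^(−0.0270·3/12) + 2.86·e^(−0.0270·4/12) + 2.86·e^(−0.0270·5/12)
I = 2.8536 + 2.8408 + 2.8344 + 2.8280 = 11.3568
F = (S − I)·e^(rT) = (133.79 − 11.3568) · e^(0.0270·7/12)
= 122.4332 · e^0.015750 = 122.4332 × 1.015875 = HK$124.38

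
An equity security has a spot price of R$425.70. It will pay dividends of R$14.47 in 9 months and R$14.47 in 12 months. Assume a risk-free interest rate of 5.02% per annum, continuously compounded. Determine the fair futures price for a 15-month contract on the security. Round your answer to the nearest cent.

R$423.78

PV(dividends) I = 14.47·e^(−0.0502·9/12) + 14.47·e^(−0.0502·12/12)
I = 13.9353 + 13.7615 = 27.6968
F = (S − I)·e^(rT) = (425.70 − 27.6968) · e^(0.0502·15/12)
= 398.0032 · e^0.062750 = 398.0032 × 1.064761 = R$423.78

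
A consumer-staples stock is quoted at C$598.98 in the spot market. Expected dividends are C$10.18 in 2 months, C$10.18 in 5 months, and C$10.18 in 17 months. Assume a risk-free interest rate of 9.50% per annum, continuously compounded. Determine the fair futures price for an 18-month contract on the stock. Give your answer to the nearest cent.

C$657.62

PV(dividends) I = 10.18·e^(−0.0950·2/12) + 10.18·e^(−0.0950·5/12) + 10.18·e^(−0.0950·17/12)
I = 10.0201 + 9.7849 + 8.8981 = 28.7031
F = (S − I)·e^(rT) = (598.98 − 28.7031) · e^(0.0950·18/12)
= 570.2769 · e^0.142500 = 570.2769 × 1.153153 = C$657.62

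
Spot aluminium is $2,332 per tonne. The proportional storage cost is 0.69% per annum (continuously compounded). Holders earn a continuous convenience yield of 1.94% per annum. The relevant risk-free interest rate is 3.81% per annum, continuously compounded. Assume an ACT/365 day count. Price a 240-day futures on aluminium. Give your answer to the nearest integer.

Net carry = r + u − y = 0.0381 + 0.0069 − 0.0194 = 0.0256
F = S·e^((r+u−y)T) = 2332 · e^(0.0256 × 240/365) = 2332 · e^0.016833
= 2332 × 1.016975 = $2,372 per tonne

$2,372 per tonne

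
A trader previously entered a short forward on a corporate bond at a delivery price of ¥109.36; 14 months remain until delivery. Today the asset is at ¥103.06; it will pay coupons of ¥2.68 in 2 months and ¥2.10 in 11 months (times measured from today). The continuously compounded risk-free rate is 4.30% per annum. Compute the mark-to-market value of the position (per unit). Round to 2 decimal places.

PV(remaining coupons) I = 2.68·e^(−0.0430·2/12) + 2.10·e^(−0.0430·11/12) = 4.6797
Current forward F = (S − I)·e^(rT) = (103.06 − 4.6797)·e^(0.0430·14/12) = 98.3803 × 1.051446 = 103.4416
Value (long) = (F − K)·e^(−rT) = (103.4416 − 109.36) × 0.951071 = -5.6288
Short position value = −(long value) = ¥5.63

¥5.63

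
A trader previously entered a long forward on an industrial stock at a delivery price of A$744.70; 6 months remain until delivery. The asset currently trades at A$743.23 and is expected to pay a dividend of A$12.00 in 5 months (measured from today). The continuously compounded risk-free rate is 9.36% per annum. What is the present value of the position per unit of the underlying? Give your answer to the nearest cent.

A$21.04

PV(remaining dividends) I = 12.00·e^(−0.0936·5/12) = 11.5410
Current forward F = (S − I)·e^(rT) = (743.23 − 11.5410)·e^(0.0936·6/12) = 731.6890 × 1.047912 = 766.7457
Value (long) = (F − K)·e^(−rT) = (766.7457 − 744.70) × 0.954278 = 21.0377
Value = A$21.04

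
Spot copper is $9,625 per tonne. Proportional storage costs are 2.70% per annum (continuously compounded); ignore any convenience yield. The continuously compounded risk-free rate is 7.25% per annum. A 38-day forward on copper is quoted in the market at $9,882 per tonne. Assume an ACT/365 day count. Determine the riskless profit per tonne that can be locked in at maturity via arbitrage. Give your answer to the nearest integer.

$157 per tonne

Fair forward: F* = S·e^(carry·T), with carry = (r + u) = 0.0725 + 0.0270 = 0.0995
F* = 9625 · e^(0.0995 × 38/365) = 9625 · e^0.010359 = 9625 × 1.010413 = $9725.2251
Market $9882 > fair $9725.2251: forward overpriced → cash-and-carry (buy spot, short the forward).
At maturity, profit = |F_mkt − F*| = |9882 − 9725.2251| = $157 per tonne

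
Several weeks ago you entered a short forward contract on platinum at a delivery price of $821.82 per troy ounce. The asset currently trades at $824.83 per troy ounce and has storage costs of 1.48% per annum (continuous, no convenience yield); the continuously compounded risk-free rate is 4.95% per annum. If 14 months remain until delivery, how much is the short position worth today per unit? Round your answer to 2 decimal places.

Current fair forward for the remaining 14 months: F = S·e^((r + u)·T), (r + u) = 0.0495 + 0.0148 = 0.0643
F = 824.83 · e^(0.0643 × 14/12) = 824.83 × 1.077902 = 889.0859
Value of long forward = (F − K)·e^(−rT) = (889.0859 − 821.82) · e^(−0.0495·14/12)
= 67.2659 × 0.943886 = 63.49
Short position value = −(long value) = -$63.49

-$63.49 per troy ounce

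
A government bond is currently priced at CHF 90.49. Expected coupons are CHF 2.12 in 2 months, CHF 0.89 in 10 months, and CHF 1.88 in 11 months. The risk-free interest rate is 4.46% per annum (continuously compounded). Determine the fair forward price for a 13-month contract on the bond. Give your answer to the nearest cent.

CHF 89.97

PV(coupons) I = 2.12·e^(−0.0446·2/12) + 0.89·e^(−0.0446·10/12) + 1.88·e^(−0.0446·11/12)
I = 2.1043 + 0.8575 + 1.8047 = 4.7665
F = (S − I)·e^(rT) = (90.49 − 4.7665) · e^(0.0446·13/12)
= 85.7235 · e^0.048317 = 85.7235 × 1.049503 = CHF 89.97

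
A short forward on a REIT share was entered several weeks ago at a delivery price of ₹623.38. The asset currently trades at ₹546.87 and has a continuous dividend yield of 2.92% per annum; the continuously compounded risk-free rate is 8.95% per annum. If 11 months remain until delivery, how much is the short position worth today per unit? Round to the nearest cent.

Current fair forward for the remaining 11 months: F = S·e^((r − q)·T), (r − q) = 0.0895 − 0.0292 = 0.0603
F = 546.87 · e^(0.0603 × 11/12) = 546.87 × 1.056831 = 577.9492
Value of long forward = (F − K)·e^(−rT) = (577.9492 − 623.38) · e^(−0.0895·11/12)
= -45.4308 × 0.921234 = -41.85
Short position value = −(long value) = ₹41.85

₹41.85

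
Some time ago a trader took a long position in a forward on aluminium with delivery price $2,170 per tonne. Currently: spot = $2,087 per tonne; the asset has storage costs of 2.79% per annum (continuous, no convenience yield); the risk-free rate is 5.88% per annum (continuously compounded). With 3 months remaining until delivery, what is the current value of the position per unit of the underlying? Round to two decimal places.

Current fair forward for the remaining 3 months: F = S·e^((r + u)·T), (r + u) = 0.0588 + 0.0279 = 0.0867
F = 2087 · e^(0.0867 × 3/12) = 2087 × 1.02191161 = 2132.7295
Value of long forward = (F − K)·e^(−rT) = (2132.7295 − 2170) · e^(−0.0588·3/12)
= -37.2705 × 0.98540752 = -36.73

-$36.73 per tonne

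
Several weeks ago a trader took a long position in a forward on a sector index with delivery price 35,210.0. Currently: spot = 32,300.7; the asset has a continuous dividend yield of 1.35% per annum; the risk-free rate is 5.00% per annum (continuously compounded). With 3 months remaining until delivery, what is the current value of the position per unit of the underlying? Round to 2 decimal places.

-2580.75

Current fair forward for the remaining 3 months: F = S·e^((r − q)·T), (r − q) = 0.0500 − 0.0135 = 0.0365
F = 32300.7 · e^(0.0365 × 3/12) = 32300.7 × 1.00916676 = 32596.7928
Value of long forward = (F − K)·e^(−rT) = (32596.7928 − 35210.0) · e^(−0.0500·3/12)
= -2613.2072 × 0.98757780 = -2580.75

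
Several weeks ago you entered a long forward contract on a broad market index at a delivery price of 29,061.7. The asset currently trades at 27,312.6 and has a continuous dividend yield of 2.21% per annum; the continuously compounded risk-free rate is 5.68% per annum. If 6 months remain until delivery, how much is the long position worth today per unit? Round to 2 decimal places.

Current fair forward for the remaining 6 months: F = S·e^((r − q)·T), (r − q) = 0.0568 − 0.0221 = 0.0347
F = 27312.6 · e^(0.0347 × 6/12) = 27312.6 × 1.01750139 = 27790.6085
Value of long forward = (F − K)·e^(−rT) = (27790.6085 − 29061.7) · e^(−0.0568·6/12)
= -1271.0915 × 0.97199949 = -1235.50

-1235.50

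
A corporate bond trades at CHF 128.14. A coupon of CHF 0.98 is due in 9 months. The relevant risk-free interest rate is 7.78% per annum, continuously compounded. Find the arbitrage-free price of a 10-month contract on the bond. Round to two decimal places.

CHF 135.74

PV(coupons) I = 0.98·e^(−0.0778·9/12)
I = 0.9245
F = (S − I)·e^(rT) = (128.14 − 0.9245) · e^(0.0778·10/12)
= 127.2155 · e^0.064833 = 127.2155 × 1.066981 = CHF 135.74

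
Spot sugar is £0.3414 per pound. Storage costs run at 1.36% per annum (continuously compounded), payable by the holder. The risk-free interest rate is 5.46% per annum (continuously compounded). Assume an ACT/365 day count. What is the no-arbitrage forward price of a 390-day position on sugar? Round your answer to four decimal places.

£0.3672 per pound

Net carry = r + u − y = 0.0546 + 0.0136 − 0.0000 = 0.0682
F = S·e^((r+u−y)T) = 0.3414 · e^(0.0682 × 390/365) = 0.3414 · e^0.072871
= 0.3414 × 1.075592 = £0.3672 per pound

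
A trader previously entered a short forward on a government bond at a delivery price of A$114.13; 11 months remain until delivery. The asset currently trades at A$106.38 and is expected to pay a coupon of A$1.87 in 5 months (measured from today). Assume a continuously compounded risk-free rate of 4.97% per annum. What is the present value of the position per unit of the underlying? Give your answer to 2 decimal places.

PV(remaining coupons) I = 1.87·e^(−0.0497·5/12) = 1.8317
Current forward F = (S − I)·e^(rT) = (106.38 − 1.8317)·e^(0.0497·11/12) = 104.5483 × 1.046612 = 109.4215
Value (long) = (F − K)·e^(−rT) = (109.4215 − 114.13) × 0.955464 = -4.4988
Short position value = −(long value) = A$4.50

A$4.50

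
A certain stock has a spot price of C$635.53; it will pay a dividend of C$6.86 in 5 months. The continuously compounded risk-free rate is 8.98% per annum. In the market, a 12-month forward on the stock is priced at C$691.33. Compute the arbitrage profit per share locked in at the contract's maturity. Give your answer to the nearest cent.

C$3.32 per share

PV(dividends) I = 6.86·e^(−0.0898·5/12) = 6.6081
Fair forward F* = (S − I)·e^(rT) = (635.53 − 6.6081)·e^0.089800 = 628.9219 × 1.093955 = 688.0123
Market C$691.33 > fair 688.0123: forward overpriced → cash-and-carry (borrow at r, buy the stock and collect the dividends, short the forward).
Profit at T = |F_mkt − F*| = |691.33 − 688.0123| = C$3.32 per share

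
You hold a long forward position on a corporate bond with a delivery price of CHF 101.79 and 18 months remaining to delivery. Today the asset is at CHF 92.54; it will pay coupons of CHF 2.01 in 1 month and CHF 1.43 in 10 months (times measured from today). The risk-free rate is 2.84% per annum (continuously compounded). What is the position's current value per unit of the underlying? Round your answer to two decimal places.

-CHF 8.41

PV(remaining coupons) I = 2.01·e^(−0.0284·1/12) + 1.43·e^(−0.0284·10/12) = 3.4018
Current forward F = (S − I)·e^(rT) = (92.54 − 3.4018)·e^(0.0284·18/12) = 89.1382 × 1.043520 = 93.0175
Value (long) = (F − K)·e^(−rT) = (93.0175 − 101.79) × 0.958295 = -8.4066
Value = -CHF 8.41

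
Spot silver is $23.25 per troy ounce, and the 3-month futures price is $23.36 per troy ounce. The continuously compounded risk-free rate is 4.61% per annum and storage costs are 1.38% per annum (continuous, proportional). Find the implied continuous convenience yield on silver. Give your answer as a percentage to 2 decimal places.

F = S·e^((r+u−y)T) ⇒ (r+u−y) = ln(F/S)/T
ln(23.36/23.25) = 0.004720; /T ⇒ 0.018880
y = r + u − ln(F/S)/T = 0.0461 + 0.0138 − 0.018880 = 0.041020
y = 4.10%

4.10%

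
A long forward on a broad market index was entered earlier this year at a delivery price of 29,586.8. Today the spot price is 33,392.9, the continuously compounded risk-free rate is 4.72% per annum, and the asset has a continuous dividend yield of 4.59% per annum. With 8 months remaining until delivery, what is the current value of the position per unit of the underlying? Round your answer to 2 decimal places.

3716.26

Current fair forward for the remaining 8 months: F = S·e^((r − q)·T), (r − q) = 0.0472 − 0.0459 = 0.0013
F = 33392.9 · e^(0.0013 × 8/12) = 33392.9 × 1.00086704 = 33421.8530
Value of long forward = (F − K)·e^(−rT) = (33421.8530 − 29586.8) · e^(−0.0472·8/12)
= 3835.0530 × 0.96902326 = 3716.26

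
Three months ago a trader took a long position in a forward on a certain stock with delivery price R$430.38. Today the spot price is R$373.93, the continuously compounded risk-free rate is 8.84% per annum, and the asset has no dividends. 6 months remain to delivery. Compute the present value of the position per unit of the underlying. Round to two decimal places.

-R$37.84

Current fair forward for the remaining 6 months: F = S·e^(r·T), r = 0.0884
F = 373.93 · e^(0.0884 × 6/12) = 373.93 × 1.045191 = 390.8283
Value of long forward = (F − K)·e^(−rT) = (390.8283 − 430.38) · e^(−0.0884·6/12)
= -39.5517 × 0.956763 = -37.84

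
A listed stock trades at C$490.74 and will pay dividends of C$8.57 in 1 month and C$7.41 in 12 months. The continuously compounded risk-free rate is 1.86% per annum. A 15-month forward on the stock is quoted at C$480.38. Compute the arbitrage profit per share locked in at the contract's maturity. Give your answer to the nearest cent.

PV(dividends) I = 8.57·e^(−0.0186·1/12) + 7.41·e^(−0.0186·12/12) = 15.8302
Fair forward F* = (S − I)·e^(rT) = (490.74 − 15.8302)·e^0.023250 = 474.9098 × 1.023522 = 486.0806
Market C$480.38 < fair 486.0806: forward underpriced → reverse cash-and-carry (short the stock, invest proceeds at r, pay the dividends, go long the forward).
Profit at T = |F_mkt − F*| = |480.38 − 486.0806| = C$5.70 per share

C$5.70 per share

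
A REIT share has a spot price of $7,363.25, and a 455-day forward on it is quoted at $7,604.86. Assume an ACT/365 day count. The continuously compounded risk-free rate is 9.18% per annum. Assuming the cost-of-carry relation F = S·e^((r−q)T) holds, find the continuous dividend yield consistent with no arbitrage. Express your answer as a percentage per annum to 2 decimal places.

6.59%

From F = S·e^((r−q)T): (r − q) = ln(F/S)/T
ln(7604.86/7363.25) = ln(1.032813) = 0.032286
(r − q) = 0.032286 / (455/365) = 0.025900
q = r − ln(F/S)/T = 0.0918 − 0.025900 = 0.065900
q = 6.59%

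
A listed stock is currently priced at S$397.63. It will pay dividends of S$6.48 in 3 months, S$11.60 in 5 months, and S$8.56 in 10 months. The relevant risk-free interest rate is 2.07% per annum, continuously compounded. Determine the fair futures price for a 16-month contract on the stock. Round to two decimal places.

PV(dividends) I = 6.48·e^(−0.0207·3/12) + 11.60·e^(−0.0207·5/12) + 8.56·e^(−0.0207·10/12)
I = 6.4466 + 11.5004 + 8.4136 = 26.3606
F = (S − I)·e^(rT) = (397.63 − 26.3606) · e^(0.0207·16/12)
= 371.2694 · e^0.027600 = 371.2694 × 1.027984 = S$381.66

S$381.66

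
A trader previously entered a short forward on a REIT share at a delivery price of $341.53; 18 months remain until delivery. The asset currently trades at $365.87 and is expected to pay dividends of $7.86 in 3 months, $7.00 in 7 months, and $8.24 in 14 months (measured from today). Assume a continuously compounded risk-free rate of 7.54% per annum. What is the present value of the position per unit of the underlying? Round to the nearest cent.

-$38.90

PV(remaining dividends) I = 7.86·e^(−0.0754·3/12) + 7.00·e^(−0.0754·7/12) + 8.24·e^(−0.0754·14/12) = 21.9581
Current forward F = (S − I)·e^(rT) = (365.87 − 21.9581)·e^(0.0754·18/12) = 343.9119 × 1.119744 = 385.0933
Value (long) = (F − K)·e^(−rT) = (385.0933 − 341.53) × 0.893061 = 38.9047
Short position value = −(long value) = -$38.90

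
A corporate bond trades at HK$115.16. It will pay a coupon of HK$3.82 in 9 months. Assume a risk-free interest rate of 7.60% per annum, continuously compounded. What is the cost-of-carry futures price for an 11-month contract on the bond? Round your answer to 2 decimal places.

HK$119.60

PV(coupons) I = 3.82·e^(−0.0760·9/12)
I = 3.6083
F = (S − I)·e^(rT) = (115.16 − 3.6083) · e^(0.0760·11/12)
= 111.5517 · e^0.069667 = 111.5517 × 1.072151 = HK$119.60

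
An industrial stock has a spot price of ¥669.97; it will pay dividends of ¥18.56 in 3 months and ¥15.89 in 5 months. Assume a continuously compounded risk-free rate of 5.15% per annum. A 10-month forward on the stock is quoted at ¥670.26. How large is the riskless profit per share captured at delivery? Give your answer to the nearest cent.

PV(dividends) I = 18.56·e^(−0.0515·3/12) + 15.89·e^(−0.0515·5/12) = 33.8752
Fair forward F* = (S − I)·e^(rT) = (669.97 − 33.8752)·e^0.042917 = 636.0948 × 1.043851 = 663.9882
Market ¥670.26 > fair 663.9882: forward overpriced → cash-and-carry (borrow at r, buy the stock and collect the dividends, short the forward).
Profit at T = |F_mkt − F*| = |670.26 − 663.9882| = ¥6.27 per share

¥6.27 per share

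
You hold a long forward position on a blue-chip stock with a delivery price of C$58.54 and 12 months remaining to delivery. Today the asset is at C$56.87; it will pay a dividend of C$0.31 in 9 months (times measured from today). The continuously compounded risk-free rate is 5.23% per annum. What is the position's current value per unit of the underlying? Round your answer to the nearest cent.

C$1.01

PV(remaining dividends) I = 0.31·e^(−0.0523·9/12) = 0.2981
Current forward F = (S − I)·e^(rT) = (56.87 − 0.2981)·e^(0.0523·12/12) = 56.5719 × 1.053692 = 59.6094
Value (long) = (F − K)·e^(−rT) = (59.6094 − 58.54) × 0.949044 = 1.0149
Value = C$1.01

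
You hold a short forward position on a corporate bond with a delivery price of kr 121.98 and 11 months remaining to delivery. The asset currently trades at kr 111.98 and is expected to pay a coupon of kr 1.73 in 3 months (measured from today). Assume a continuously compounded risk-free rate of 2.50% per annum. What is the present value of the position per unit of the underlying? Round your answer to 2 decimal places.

PV(remaining coupons) I = 1.73·e^(−0.0250·3/12) = 1.7192
Current forward F = (S − I)·e^(rT) = (111.98 − 1.7192)·e^(0.0250·11/12) = 110.2608 × 1.023181 = 112.8168
Value (long) = (F − K)·e^(−rT) = (112.8168 − 121.98) × 0.977344 = -8.9556
Short position value = −(long value) = kr 8.96

kr 8.96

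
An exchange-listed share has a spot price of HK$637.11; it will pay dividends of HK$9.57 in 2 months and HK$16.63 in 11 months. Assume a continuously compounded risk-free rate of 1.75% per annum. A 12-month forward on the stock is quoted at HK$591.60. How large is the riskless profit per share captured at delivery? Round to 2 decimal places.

HK$30.39 per share

PV(dividends) I = 9.57·e^(−0.0175·2/12) + 16.63·e^(−0.0175·11/12) = 25.9075
Fair forward F* = (S − I)·e^(rT) = (637.11 − 25.9075)·e^0.017500 = 611.2025 × 1.017654 = 621.9927
Market HK$591.60 < fair 621.9927: forward underpriced → reverse cash-and-carry (short the stock, invest proceeds at r, pay the dividends, go long the forward).
Profit at T = |F_mkt − F*| = |591.60 − 621.9927| = HK$30.39 per share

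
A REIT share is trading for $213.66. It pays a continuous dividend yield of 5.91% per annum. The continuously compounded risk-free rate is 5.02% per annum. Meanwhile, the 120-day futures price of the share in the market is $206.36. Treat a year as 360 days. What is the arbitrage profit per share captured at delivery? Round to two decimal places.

$6.67 per share

Fair futures: F* = S·e^(carry·T), with carry = (r − q) = 0.0502 − 0.0591 = -0.0089
F* = 213.66 · e^(-0.0089 × 120/360) = 213.66 · e^-0.002967 = 213.66 × 0.997037 = $213.0269
Market $206.36 < fair $213.0269: forward underpriced → reverse cash-and-carry (short spot, go long the forward).
At maturity, profit = |F_mkt − F*| = |206.36 − 213.0269| = $6.67 per share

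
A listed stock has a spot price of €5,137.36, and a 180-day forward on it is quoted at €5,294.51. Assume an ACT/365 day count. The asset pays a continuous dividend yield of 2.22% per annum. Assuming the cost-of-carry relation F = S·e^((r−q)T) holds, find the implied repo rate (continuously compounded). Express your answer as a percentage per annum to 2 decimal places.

From F = S·e^((r−q)T): (r − q) = ln(F/S)/T
ln(5294.51/5137.36) = ln(1.030590) = 0.030131
(r − q) = 0.030131 / (180/365) = 0.061099
r = ln(F/S)/T + q = 0.061099 + 0.0222 = 0.083299
r = 8.33%

8.33%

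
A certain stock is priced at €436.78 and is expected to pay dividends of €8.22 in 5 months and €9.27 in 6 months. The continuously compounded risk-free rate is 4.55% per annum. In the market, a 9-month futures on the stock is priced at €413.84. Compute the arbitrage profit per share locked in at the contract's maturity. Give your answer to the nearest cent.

€20.38 per share

PV(dividends) I = 8.22·e^(−0.0455·5/12) + 9.27·e^(−0.0455·6/12) = 17.1271
Fair futures F* = (S − I)·e^(rT) = (436.78 − 17.1271)·e^0.034125 = 419.6529 × 1.034714 = 434.2207
Market €413.84 < fair 434.2207: forward underpriced → reverse cash-and-carry (short the stock, invest proceeds at r, pay the dividends, go long the forward).
Profit at T = |F_mkt − F*| = |413.84 − 434.2207| = €20.38 per share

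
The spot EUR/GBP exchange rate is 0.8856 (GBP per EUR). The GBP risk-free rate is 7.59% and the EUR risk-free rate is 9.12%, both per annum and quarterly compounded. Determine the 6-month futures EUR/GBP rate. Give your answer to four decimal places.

By covered interest parity, F = S · (1+r_GBP/4)^(4T) / (1+r_EUR/4)^(4T)
= 0.8856 × 1.038310 / 1.046120 = 0.8856 × 0.992534
F = 0.8790 GBP per EUR

0.8790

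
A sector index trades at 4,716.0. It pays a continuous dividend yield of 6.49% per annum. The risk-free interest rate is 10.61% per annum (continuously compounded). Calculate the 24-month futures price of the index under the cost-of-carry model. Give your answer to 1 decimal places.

5,121.1

F = S·e^((r − q)T) = 4716.0 · e^((0.1061 − 0.0649) × 24/12)
= 4716.0 · e^0.082400 = 4716.0 × 1.085890
F = 5,121.1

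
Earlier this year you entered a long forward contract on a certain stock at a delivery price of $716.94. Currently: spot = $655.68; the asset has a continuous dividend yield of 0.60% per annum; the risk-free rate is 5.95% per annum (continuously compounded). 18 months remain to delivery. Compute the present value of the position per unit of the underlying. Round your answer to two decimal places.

-$5.92

Current fair forward for the remaining 18 months: F = S·e^((r − q)·T), (r − q) = 0.0595 − 0.0060 = 0.0535
F = 655.68 · e^(0.0535 × 18/12) = 655.68 × 1.083558 = 710.4673
Value of long forward = (F − K)·e^(−rT) = (710.4673 − 716.94) · e^(−0.0595·18/12)
= -6.4727 × 0.914617 = -5.92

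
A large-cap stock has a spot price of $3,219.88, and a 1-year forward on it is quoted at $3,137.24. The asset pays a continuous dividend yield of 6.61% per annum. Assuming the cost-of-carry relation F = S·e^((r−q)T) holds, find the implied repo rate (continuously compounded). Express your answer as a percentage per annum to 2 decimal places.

4.01%

From F = S·e^((r−q)T): (r − q) = ln(F/S)/T
ln(3137.24/3219.88) = ln(0.974334) = -0.026001
(r − q) = -0.026001 / (1) = -0.026001
r = ln(F/S)/T + q = -0.026001 + 0.0661 = 0.040099
r = 4.01%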